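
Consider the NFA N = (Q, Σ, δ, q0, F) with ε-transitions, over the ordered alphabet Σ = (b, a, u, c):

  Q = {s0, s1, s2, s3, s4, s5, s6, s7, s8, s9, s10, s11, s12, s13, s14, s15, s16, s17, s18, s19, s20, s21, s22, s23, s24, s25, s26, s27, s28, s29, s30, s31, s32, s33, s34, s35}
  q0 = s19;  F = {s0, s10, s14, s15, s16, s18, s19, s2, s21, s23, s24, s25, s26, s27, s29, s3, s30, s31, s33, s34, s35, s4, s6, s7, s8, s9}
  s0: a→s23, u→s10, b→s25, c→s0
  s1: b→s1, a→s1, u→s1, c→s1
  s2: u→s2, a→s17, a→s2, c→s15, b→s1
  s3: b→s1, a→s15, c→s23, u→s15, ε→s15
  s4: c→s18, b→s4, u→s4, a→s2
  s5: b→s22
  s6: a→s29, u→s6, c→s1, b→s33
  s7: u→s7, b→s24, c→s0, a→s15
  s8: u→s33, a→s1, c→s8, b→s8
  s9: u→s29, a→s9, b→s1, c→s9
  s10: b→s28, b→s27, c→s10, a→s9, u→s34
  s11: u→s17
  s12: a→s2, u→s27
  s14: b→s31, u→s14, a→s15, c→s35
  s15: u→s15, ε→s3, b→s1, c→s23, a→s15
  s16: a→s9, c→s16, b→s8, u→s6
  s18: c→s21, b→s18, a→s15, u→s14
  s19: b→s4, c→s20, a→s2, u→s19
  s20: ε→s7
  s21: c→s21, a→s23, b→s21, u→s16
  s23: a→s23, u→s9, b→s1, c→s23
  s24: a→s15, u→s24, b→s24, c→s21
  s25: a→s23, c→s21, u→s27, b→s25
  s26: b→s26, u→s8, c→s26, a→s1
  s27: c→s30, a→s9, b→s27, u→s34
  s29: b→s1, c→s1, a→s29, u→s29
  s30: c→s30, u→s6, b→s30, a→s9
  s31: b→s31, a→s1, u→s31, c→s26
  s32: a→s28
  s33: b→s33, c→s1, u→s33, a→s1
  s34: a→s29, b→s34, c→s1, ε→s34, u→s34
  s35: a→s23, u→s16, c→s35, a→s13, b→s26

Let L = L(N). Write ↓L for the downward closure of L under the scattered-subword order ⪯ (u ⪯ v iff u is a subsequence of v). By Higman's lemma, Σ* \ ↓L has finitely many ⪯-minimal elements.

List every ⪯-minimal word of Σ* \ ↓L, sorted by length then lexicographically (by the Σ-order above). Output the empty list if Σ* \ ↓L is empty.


min(Σ*\↓L) = [ab, bcuba, ccuuc].

|Q|=36, |F|=26, |δ|=120 (4 ε).
min D↑ (26 st, q0=0, F={5}): 0:b→1,a→2,u→0,c→3 1:b→1,a→2,u→1,c→4 2:b→5,a→2,u→2,c→6 3:b→7,a→6,u→3,c→8 4:b→4,a→6,u→9,c→10 5:b→5,a→5,u→5,c→5 6:b→5,a→6,u→6,c→11 7:b→7,a→6,u→7,c→10 8:b→12,a→11,u→13,c→8 9:b→14,a→6,u→9,c→15 10:b→10,a→11,u→16,c→10 11:b→5,a→11,u→17,c→11 12:b→12,a→11,u→18,c→10 13:b→18,a→17,u→19,c→13 14:b→14,a→5,u→14,c→20 15:b→20,a→11,u→16,c→15 16:b→21,a→17,u→22,c→16 17:b→5,a→17,u→23,c→17 18:b→18,a→17,u→19,c→24 19:b→19,a→23,u→19,c→5 20:b→20,a→5,u→21,c→20 21:b→21,a→5,u→25,c→21 22:b→25,a→23,u→22,c→5 23:b→5,a→23,u→23,c→5 24:b→24,a→17,u→22,c→24 25:b→25,a→5,u→25,c→5.
'ab': run [31, 9, 1] end={s1} rej; 2/2 del acc.
'bcuba': |S_i|=[31, 26, 18, 15, 5, 1] end={s1} rej; 5/5 del acc.
'ccuuc': |S_i|=[31, 27, 19, 12, 5, 1] end={s1} ∉↓L; 5/5 single-dels accept.
3 words, ⪯-incomp.


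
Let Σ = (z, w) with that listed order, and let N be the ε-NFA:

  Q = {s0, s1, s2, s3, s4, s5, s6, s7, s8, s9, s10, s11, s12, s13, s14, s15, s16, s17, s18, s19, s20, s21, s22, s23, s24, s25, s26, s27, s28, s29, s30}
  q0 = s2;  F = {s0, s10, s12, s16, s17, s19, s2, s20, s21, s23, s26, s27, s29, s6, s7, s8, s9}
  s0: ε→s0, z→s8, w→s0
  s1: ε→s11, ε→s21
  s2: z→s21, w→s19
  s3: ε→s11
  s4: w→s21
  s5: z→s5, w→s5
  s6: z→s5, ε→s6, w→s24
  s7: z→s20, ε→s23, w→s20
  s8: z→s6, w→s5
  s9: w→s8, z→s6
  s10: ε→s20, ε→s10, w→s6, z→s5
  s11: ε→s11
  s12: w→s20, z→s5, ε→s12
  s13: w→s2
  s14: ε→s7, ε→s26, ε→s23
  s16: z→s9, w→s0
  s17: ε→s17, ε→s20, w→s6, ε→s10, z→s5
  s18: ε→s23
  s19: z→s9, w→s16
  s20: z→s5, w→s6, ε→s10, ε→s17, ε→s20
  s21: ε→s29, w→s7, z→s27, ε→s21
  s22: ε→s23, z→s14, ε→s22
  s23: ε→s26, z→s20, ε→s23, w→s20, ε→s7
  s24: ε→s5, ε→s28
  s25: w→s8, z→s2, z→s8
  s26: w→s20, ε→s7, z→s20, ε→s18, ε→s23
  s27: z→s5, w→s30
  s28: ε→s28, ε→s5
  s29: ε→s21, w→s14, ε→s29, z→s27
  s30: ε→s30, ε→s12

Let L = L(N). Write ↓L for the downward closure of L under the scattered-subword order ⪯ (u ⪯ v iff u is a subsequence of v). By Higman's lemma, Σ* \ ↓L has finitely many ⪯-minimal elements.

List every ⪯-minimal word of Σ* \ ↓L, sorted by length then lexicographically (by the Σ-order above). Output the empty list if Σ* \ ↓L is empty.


A = [zzz, zwwz, wzzw, wzww, zwwww, wwwzw].

|Q|=31, |F|=17, |δ|=80 (38 ε).
min D↑ (13 st, q0=0, F={7}): 0:z→1,w→2 1:z→3,w→4 2:z→5,w→6 3:z→7,w→8 4:z→9,w→9 5:z→10,w→11 6:z→5,w→12 7:z→7,w→7 8:z→7,w→9 9:z→7,w→10 10:z→7,w→7 11:z→10,w→7 12:z→11,w→12.
'zzz': |S_i|=[23, 19, 10, 1] end={s5} ∉↓L; 3/3 single-dels accept.
'zwwz': run [23, 19, 15, 7, 1] end={s5} rej; 4/4 del acc.
'wzzw': |S_i|=[23, 19, 9, 4, 3] end={s24,s28,s5} — reject; 4/4 del acc.
'wzww': run [23, 19, 9, 5, 3] end={s24,s28,s5} rej; 4/4 del acc.
'zwwww': N↓-sim [23, 19, 15, 7, 4, 3] end={s24,s28,s5} ∉↓L; 5/5 single-dels accept.
'wwwzw': |S_i|=[23, 19, 11, 6, 5, 3] end={s24,s28,s5} ∉↓L; 5/5 del acc.
6 minimals (antichain).


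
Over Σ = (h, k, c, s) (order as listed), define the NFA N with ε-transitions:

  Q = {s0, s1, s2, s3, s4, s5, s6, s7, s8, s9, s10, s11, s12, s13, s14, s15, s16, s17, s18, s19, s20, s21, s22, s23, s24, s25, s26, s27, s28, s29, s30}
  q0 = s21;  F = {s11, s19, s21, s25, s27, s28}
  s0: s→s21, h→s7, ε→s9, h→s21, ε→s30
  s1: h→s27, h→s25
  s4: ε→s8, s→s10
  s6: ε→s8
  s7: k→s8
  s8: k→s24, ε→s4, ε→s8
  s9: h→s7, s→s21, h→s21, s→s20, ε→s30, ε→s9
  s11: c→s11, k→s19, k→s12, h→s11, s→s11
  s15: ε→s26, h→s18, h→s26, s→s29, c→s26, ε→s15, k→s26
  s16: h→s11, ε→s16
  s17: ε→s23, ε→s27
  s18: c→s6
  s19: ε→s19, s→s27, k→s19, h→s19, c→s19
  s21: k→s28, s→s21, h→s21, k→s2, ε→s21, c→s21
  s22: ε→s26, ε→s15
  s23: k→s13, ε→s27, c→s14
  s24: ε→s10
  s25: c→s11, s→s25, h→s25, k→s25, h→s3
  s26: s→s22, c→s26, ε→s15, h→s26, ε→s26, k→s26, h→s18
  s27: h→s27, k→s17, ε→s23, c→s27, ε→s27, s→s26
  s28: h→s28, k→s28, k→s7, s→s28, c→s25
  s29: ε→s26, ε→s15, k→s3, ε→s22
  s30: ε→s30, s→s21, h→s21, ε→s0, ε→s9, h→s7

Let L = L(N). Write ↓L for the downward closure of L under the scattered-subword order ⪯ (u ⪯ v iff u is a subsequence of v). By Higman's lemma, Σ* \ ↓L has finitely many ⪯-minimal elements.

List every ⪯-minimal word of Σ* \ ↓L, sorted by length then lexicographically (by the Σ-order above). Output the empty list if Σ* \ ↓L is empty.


A = [kcckss].

|Q|=31, |F|=6, |δ|=87 (29 ε).
min D↑ (7 st, q0=0, F={6}): 0:h→0,k→1,c→0,s→0 1:h→1,k→1,c→2,s→1 2:h→2,k→2,c→3,s→2 3:h→3,k→4,c→3,s→3 4:h→4,k→4,c→4,s→5 5:h→5,k→5,c→5,s→6 6:h→6,k→6,c→6,s→6.
'kcckss': |S_i|=[24, 23, 20, 19, 18, 16, 11] end={s10,s15,s18,s22,s24,s26,s29,s3,s4,s6,s8} ∉↓L; 6/6 del acc.
1 minimals (antichain).


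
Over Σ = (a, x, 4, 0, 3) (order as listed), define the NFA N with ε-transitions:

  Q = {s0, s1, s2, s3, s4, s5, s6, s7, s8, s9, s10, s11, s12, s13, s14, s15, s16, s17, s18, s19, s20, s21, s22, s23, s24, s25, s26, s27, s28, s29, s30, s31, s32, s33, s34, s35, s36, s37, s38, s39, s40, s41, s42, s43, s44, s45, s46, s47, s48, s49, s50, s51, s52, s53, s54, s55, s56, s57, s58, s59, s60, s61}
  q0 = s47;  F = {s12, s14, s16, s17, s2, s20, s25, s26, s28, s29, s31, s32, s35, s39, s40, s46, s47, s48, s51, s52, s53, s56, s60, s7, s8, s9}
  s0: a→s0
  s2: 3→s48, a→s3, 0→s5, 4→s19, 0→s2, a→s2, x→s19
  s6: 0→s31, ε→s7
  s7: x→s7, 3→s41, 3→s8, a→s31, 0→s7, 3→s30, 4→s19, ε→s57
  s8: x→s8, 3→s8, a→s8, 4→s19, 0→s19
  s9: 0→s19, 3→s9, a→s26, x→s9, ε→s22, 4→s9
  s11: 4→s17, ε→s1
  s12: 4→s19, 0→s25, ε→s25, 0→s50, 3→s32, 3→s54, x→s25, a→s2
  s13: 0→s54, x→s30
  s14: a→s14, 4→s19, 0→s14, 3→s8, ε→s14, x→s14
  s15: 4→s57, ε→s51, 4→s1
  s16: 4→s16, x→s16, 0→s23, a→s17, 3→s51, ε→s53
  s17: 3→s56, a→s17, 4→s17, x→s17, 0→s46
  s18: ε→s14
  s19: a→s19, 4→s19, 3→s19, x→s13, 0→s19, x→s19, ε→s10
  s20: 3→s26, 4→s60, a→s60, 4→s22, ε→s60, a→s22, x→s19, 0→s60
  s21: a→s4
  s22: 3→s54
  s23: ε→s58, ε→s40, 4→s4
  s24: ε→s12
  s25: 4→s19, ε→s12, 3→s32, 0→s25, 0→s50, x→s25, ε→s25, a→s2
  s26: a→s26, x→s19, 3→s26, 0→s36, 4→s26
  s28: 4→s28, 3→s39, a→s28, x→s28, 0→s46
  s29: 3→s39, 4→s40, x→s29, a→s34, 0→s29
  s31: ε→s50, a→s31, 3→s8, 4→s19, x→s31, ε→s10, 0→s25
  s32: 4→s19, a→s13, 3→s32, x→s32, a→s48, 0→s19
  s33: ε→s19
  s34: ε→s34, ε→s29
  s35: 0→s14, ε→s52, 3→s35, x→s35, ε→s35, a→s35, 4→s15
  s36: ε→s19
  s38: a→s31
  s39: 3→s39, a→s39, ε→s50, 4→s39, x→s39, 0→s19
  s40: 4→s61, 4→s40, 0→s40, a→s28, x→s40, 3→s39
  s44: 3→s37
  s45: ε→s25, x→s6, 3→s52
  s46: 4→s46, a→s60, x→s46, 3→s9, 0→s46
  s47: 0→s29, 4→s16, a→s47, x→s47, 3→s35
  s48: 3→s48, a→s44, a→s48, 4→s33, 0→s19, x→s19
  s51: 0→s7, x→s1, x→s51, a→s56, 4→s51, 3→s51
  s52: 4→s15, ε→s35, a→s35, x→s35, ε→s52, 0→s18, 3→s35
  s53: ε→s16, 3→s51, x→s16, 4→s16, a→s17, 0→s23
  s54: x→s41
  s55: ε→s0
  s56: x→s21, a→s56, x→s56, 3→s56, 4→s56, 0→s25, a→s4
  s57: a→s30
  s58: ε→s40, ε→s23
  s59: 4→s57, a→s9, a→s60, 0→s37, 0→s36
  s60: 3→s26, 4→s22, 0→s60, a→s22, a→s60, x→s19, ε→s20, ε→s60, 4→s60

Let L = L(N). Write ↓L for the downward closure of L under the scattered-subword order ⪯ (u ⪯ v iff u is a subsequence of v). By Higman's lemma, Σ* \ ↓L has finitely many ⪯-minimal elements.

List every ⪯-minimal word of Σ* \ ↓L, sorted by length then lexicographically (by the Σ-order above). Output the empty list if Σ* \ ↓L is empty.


|Q|=62, |F|=26, |δ|=208 (34 ε).
min D↑ (23 st, q0=0, F={13}): 0:a→0,x→0,4→1,0→2,3→3 1:a→4,x→1,4→1,0→5,3→6 2:a→2,x→2,4→5,0→2,3→7 3:a→3,x→3,4→6,0→8,3→3 4:a→4,x→4,4→4,0→9,3→10 5:a→11,x→5,4→5,0→5,3→7 6:a→10,x→6,4→6,0→12,3→6 7:a→7,x→7,4→7,0→13,3→7 8:a→8,x→8,4→13,0→8,3→14 9:a→15,x→9,4→9,0→9,3→16 10:a→10,x→10,4→10,0→17,3→10 11:a→11,x→11,4→11,0→9,3→7 12:a→18,x→12,4→13,0→12,3→14 13:a→13,x→13,4→13,0→13,3→13 14:a→14,x→14,4→13,0→13,3→14 15:a→15,x→13,4→15,0→15,3→19 16:a→19,x→16,4→16,0→13,3→16 17:a→20,x→17,4→13,0→17,3→21 18:a→18,x→18,4→13,0→17,3→14 19:a→19,x→13,4→19,0→13,3→19 20:a→20,x→13,4→13,0→20,3→22 21:a→22,x→21,4→13,0→13,3→21 22:a→22,x→13,4→13,0→13,3→22 (ε-aug+det+¬).
'030': |S_i|=[50, 39, 18, 7] end={s10,s13,s19,s30,s36,s41,s54} rej; 3/3 deletions ∈↓L.
'304': run [50, 36, 24, 7] end={s10,s13,s19,s30,s33,s41,s54} rej; 3/3 single-dels accept.
'4a0ax': |S_i|=[50, 43, 32, 24, 18, 6] end={s10,s13,s19,s30,s41,s54} — reject; 5/5 del acc.
3 minimals (antichain).

Antichain: [030, 304, 4a0ax].


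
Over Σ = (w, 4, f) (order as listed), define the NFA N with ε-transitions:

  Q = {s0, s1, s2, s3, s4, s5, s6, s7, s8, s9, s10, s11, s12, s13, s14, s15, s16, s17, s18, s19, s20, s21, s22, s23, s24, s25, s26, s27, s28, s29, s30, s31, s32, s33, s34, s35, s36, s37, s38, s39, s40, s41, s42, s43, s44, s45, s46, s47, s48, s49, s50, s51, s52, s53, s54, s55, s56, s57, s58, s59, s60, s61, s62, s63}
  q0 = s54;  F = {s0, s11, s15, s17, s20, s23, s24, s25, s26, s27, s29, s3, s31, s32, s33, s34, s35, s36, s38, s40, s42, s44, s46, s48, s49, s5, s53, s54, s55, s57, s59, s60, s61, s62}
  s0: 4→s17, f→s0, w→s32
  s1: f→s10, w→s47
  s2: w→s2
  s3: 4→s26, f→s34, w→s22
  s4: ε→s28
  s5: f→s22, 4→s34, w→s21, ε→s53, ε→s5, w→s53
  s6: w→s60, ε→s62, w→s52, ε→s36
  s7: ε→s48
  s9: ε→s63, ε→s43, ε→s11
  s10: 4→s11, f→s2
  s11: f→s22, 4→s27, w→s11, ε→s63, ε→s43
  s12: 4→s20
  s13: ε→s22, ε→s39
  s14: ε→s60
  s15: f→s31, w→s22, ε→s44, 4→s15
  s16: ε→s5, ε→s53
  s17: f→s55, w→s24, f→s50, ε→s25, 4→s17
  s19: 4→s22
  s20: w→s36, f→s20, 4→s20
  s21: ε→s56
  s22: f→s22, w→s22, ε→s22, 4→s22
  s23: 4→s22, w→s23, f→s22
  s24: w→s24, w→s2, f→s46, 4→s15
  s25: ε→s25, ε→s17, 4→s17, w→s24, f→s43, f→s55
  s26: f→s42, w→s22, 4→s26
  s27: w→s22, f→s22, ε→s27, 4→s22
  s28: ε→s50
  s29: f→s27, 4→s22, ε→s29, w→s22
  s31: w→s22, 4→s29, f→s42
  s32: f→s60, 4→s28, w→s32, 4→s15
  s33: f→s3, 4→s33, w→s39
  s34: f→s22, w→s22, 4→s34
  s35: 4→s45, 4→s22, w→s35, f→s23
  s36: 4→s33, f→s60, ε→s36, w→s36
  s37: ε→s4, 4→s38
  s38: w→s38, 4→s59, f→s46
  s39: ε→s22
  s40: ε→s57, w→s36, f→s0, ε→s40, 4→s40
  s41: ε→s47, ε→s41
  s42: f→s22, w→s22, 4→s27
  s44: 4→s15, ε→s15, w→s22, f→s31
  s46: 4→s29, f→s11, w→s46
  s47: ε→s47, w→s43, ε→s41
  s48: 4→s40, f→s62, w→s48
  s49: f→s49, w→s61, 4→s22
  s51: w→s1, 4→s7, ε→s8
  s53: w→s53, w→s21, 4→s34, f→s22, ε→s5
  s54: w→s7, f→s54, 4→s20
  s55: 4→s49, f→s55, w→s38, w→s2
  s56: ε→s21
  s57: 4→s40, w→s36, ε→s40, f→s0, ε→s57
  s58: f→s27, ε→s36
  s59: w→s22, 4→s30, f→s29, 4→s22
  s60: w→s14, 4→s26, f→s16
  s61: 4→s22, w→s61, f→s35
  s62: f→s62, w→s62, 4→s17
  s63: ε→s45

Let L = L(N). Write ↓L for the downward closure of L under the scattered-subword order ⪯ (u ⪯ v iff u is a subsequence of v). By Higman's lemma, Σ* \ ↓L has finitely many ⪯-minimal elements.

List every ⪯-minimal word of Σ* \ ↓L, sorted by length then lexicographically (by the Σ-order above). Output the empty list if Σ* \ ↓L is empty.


Antichain: [4w4w, 4wfff, wf4f44].

|Q|=64, |F|=34, |δ|=170 (42 ε).
min D↑ (31 st, q0=0, F={13}): 0:w→1,4→2,f→0 1:w→1,4→3,f→4 2:w→5,4→2,f→2 3:w→5,4→3,f→6 4:w→4,4→7,f→4 5:w→5,4→8,f→9 6:w→10,4→7,f→6 7:w→11,4→7,f→12 8:w→13,4→8,f→14 9:w→9,4→15,f→16 10:w→10,4→17,f→9 11:w→11,4→17,f→18 12:w→19,4→20,f→12 13:w→13,4→13,f→13 14:w→13,4→15,f→21 15:w→13,4→15,f→22 16:w→16,4→21,f→13 17:w→13,4→17,f→23 18:w→18,4→24,f→25 19:w→19,4→26,f→18 20:w→27,4→13,f→20 21:w→13,4→21,f→13 22:w→13,4→28,f→13 23:w→13,4→24,f→22 24:w→13,4→13,f→28 25:w→25,4→28,f→13 26:w→13,4→13,f→24 27:w→27,4→13,f→29 28:w→13,4→13,f→13 29:w→29,4→13,f→30 30:w→30,4→13,f→13.
'4w4w': run [48, 44, 36, 17, 2] end={s22,s39} rej; 4/4 single-dels accept.
'4wfff': run [48, 44, 36, 22, 14, 1] end={s22} rej; 5/5 del acc.
'wf4f44': |S_i|=[48, 46, 39, 28, 20, 10, 3] end={s22,s30,s45} — reject; 6/6 del acc.
3 minimals (antichain).


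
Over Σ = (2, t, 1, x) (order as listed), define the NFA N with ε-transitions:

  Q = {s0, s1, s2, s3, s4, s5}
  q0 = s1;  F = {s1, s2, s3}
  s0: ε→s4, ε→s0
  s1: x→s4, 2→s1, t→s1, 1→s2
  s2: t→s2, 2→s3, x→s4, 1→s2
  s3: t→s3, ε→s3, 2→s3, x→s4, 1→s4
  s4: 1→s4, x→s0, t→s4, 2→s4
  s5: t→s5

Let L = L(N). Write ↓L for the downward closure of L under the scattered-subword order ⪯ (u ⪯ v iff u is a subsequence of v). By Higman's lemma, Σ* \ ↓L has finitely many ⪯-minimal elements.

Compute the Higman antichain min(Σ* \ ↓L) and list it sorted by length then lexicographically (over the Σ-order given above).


|Q|=6, |F|=3, |δ|=20 (3 ε).
min D↑ (4 st, q0=0, F={2}): 0:2→0,t→0,1→1,x→2 1:2→3,t→1,1→1,x→2 2:2→2,t→2,1→2,x→2 3:2→3,t→3,1→2,x→2 [Hopcroft].
'x': N↓-sim [5, 2] end={s0,s4} rej; 1/1 del acc.
'121': |S_i|=[5, 4, 3, 2] end={s0,s4} ∉↓L; 3/3 deletions ∈↓L.
2 minimals (antichain).

A = [x, 121].


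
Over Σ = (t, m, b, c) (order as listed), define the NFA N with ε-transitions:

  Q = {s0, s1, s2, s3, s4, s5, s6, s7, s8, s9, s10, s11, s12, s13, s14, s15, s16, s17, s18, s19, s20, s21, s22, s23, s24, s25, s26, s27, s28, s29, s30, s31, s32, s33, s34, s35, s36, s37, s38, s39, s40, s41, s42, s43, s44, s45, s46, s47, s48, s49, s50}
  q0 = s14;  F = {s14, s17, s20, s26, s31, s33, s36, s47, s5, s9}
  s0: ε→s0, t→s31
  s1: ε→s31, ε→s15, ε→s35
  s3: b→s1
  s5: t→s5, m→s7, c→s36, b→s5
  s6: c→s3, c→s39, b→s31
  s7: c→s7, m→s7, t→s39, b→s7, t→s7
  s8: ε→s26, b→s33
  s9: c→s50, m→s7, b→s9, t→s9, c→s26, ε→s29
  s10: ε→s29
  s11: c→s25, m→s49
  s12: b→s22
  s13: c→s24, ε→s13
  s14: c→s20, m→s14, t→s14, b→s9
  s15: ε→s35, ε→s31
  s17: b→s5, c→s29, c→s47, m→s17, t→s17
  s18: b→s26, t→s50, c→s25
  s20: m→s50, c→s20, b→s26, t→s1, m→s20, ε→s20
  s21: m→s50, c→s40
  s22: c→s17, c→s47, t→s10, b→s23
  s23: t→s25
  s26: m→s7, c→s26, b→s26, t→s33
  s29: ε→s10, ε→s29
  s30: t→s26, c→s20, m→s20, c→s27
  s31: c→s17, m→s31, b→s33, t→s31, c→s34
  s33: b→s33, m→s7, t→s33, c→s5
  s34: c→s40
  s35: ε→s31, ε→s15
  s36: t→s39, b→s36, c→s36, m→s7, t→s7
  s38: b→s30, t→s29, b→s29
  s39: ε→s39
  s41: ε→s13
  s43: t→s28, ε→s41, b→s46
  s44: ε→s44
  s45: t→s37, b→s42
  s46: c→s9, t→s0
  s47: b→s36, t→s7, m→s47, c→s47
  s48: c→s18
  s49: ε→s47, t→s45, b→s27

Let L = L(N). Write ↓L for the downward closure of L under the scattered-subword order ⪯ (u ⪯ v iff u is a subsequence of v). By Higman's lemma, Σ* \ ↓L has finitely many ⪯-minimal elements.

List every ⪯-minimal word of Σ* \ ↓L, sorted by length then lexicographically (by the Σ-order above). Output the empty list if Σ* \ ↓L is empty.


Antichain: [bm, ctcct].

|Q|=51, |F|=10, |δ|=107 (20 ε).
min D↑ (11 st, q0=0, F={3}): 0:t→0,m→0,b→1,c→2 1:t→1,m→3,b→1,c→4 2:t→5,m→2,b→4,c→2 3:t→3,m→3,b→3,c→3 4:t→6,m→3,b→4,c→4 5:t→5,m→5,b→6,c→7 6:t→6,m→3,b→6,c→8 7:t→7,m→7,b→8,c→9 8:t→8,m→3,b→8,c→10 9:t→3,m→9,b→10,c→9 10:t→3,m→3,b→10,c→10 (ε-aug+det+¬).
'bm': run [20, 10, 2] end={s39,s7} — reject; 2/2 single-dels accept.
'ctcct': |S_i|=[20, 18, 15, 10, 7, 2] end={s39,s7} rej; 5/5 del acc.
2 obstructions.


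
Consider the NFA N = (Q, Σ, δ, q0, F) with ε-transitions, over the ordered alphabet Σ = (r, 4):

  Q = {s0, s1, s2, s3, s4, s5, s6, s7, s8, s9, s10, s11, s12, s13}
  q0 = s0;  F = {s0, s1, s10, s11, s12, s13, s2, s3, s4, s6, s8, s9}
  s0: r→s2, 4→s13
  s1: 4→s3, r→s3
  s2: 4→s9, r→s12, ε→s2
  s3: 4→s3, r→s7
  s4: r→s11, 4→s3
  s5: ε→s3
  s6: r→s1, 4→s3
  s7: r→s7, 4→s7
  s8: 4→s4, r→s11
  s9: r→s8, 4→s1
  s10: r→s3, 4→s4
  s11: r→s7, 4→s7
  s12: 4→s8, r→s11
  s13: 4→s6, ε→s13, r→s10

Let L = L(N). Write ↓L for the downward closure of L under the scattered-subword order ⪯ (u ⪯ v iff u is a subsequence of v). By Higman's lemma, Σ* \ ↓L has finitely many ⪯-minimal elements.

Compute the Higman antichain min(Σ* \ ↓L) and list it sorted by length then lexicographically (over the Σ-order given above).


A = [rrrr, rrr4, 4rrr, 444r, r44rr, 4r4r4].

|Q|=14, |F|=12, |δ|=29 (3 ε).
min D↑ (13 st, q0=0, F={12}): 0:r→1,4→2 1:r→3,4→4 2:r→5,4→6 3:r→7,4→8 4:r→8,4→9 5:r→10,4→11 6:r→9,4→10 7:r→12,4→12 8:r→7,4→11 9:r→10,4→10 10:r→12,4→10 11:r→7,4→10 12:r→12,4→12 [Hopcroft].
'rrrr': N↓-sim [13, 10, 6, 2, 1] end={s7} rej; 4/4 del acc.
'rrr4': N↓-sim [13, 10, 6, 2, 1] end={s7} ∉↓L; 4/4 deletions ∈↓L.
'4rrr': N↓-sim [13, 10, 7, 3, 1] end={s7} — reject; 4/4 deletions ∈↓L.
'444r': N↓-sim [13, 10, 6, 2, 1] end={s7} rej; 4/4 deletions ∈↓L.
'r44rr': |S_i|=[13, 10, 7, 5, 3, 1] end={s7} rej; 5/5 deletions ∈↓L.
'4r4r4': |S_i|=[13, 10, 7, 4, 2, 1] end={s7} — reject; 5/5 single-dels accept.
6 obstructions.


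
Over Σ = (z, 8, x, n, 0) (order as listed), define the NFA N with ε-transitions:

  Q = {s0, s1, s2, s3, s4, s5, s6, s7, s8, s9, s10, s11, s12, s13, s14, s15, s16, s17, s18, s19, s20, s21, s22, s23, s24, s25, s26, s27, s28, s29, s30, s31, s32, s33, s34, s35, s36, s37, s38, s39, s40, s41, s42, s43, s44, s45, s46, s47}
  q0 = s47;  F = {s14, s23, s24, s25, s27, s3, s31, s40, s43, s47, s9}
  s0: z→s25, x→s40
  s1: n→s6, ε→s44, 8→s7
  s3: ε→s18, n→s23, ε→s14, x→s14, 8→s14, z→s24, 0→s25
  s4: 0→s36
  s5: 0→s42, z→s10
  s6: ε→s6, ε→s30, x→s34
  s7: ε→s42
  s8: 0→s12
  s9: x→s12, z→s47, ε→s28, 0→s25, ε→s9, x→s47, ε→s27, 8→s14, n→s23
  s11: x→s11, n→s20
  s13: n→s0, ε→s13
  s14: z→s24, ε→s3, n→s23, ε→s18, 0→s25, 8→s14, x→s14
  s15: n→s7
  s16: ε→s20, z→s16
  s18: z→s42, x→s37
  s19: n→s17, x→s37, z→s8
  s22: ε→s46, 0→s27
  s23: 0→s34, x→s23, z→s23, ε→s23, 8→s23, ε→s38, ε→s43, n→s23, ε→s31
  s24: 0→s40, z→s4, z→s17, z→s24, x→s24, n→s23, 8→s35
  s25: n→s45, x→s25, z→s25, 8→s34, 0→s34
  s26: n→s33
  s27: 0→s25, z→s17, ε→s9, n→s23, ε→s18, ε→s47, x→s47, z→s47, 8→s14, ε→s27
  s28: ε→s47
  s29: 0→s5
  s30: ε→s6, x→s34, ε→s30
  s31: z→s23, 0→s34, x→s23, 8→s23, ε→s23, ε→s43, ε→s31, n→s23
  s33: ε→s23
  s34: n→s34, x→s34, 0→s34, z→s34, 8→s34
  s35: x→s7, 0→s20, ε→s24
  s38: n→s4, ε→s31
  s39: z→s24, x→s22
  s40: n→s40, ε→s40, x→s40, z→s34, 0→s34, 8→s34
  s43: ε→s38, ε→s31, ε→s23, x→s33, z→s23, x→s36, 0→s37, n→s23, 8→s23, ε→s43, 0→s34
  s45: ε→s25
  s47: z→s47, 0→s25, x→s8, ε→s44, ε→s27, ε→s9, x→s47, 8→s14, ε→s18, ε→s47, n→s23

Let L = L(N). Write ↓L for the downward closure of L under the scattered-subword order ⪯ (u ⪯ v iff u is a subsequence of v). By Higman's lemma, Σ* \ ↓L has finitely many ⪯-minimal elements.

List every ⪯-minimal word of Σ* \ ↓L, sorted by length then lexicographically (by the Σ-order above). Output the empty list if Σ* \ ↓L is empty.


|Q|=48, |F|=11, |δ|=137 (42 ε).
min D↑ (7 st, q0=0, F={5}): 0:z→0,8→1,x→0,n→2,0→3 1:z→4,8→1,x→1,n→2,0→3 2:z→2,8→2,x→2,n→2,0→5 3:z→3,8→5,x→3,n→3,0→5 4:z→4,8→4,x→4,n→2,0→6 5:z→5,8→5,x→5,n→5,0→5 6:z→5,8→5,x→6,n→6,0→5 [Hopcroft].
'n0': N↓-sim [28, 12, 3] end={s34,s36,s37} rej; 2/2 deletions ∈↓L.
'08': |S_i|=[28, 8, 1] end={s34} rej; 2/2 del acc.
'00': run [28, 8, 1] end={s34} rej; 2/2 deletions ∈↓L.
'8z0z': N↓-sim [28, 21, 18, 5, 1] end={s34} rej; 4/4 del acc.
4 obstructions.

A = [n0, 08, 00, 8z0z].


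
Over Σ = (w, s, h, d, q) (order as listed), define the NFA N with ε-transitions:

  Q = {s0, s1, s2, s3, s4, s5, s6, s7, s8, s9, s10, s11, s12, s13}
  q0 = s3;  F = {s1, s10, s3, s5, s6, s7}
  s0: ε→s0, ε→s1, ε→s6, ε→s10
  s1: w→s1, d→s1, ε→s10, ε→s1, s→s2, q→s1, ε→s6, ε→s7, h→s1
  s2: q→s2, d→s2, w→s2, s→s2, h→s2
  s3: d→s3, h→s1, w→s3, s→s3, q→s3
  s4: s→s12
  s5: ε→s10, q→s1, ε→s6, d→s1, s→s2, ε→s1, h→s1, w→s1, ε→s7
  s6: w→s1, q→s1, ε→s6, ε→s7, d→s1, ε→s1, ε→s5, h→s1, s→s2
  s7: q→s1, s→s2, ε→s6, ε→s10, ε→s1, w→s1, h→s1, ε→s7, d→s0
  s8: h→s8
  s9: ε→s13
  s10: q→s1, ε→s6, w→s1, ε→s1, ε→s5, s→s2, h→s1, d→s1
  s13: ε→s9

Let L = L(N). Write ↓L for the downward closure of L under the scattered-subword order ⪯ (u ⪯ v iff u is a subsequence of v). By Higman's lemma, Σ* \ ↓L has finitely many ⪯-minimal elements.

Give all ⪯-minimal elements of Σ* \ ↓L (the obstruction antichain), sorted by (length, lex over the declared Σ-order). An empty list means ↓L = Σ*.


A = [hs].

|Q|=14, |F|=6, |δ|=62 (25 ε).
min D↑ (3 st, q0=0, F={2}): 0:w→0,s→0,h→1,d→0,q→0 1:w→1,s→2,h→1,d→1,q→1 2:w→2,s→2,h→2,d→2,q→2.
'hs': |S_i|=[8, 7, 1] end={s2} ∉↓L; 2/2 del acc.
1 words, ⪯-incomp.


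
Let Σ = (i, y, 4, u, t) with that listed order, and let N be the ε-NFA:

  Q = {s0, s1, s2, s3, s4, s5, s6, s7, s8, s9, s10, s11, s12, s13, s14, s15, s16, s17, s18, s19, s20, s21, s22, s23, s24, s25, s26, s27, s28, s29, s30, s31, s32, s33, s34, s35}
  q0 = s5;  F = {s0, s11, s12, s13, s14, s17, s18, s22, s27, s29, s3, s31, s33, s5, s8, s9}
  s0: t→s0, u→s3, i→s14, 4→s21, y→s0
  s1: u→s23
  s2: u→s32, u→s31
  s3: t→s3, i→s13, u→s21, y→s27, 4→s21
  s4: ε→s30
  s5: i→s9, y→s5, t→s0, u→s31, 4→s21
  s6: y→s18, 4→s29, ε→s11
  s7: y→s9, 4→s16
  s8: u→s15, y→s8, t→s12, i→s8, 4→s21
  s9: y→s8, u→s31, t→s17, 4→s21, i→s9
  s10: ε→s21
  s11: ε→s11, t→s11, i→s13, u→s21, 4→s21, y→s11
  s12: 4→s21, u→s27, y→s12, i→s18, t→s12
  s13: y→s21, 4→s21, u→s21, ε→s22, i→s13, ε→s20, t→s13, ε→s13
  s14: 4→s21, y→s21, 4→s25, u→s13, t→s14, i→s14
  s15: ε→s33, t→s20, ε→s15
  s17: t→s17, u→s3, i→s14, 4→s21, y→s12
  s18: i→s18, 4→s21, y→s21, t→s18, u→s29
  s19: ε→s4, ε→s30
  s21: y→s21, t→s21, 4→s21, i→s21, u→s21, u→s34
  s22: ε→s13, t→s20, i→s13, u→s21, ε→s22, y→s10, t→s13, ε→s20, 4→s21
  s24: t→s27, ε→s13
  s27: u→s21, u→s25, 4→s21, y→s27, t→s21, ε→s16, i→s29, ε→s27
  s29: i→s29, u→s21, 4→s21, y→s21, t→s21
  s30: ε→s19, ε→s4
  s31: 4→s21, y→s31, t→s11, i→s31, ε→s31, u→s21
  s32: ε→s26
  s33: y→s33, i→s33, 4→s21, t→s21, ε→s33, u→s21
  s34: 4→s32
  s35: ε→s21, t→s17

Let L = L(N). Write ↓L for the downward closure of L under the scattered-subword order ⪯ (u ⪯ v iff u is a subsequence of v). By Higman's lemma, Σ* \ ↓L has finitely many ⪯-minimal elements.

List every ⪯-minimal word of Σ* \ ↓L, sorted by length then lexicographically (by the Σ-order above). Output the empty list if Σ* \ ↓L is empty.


|Q|=36, |F|=16, |δ|=123 (23 ε).
min D↑ (16 st, q0=0, F={2}): 0:i→1,y→0,4→2,u→3,t→4 1:i→1,y→5,4→2,u→3,t→6 2:i→2,y→2,4→2,u→2,t→2 3:i→3,y→3,4→2,u→2,t→7 4:i→8,y→4,4→2,u→9,t→4 5:i→5,y→5,4→2,u→10,t→11 6:i→8,y→11,4→2,u→9,t→6 7:i→12,y→7,4→2,u→2,t→7 8:i→8,y→2,4→2,u→12,t→8 9:i→12,y→13,4→2,u→2,t→9 10:i→10,y→10,4→2,u→2,t→2 11:i→14,y→11,4→2,u→13,t→11 12:i→12,y→2,4→2,u→2,t→12 13:i→15,y→13,4→2,u→2,t→2 14:i→14,y→2,4→2,u→15,t→14 15:i→15,y→2,4→2,u→2,t→2 [Hopcroft].
'4': N↓-sim [25, 5] end={s21,s25,s26,s32,s34} ∉↓L; 1/1 deletions ∈↓L.
'uu': run [25, 17, 5] end={s21,s25,s26,s32,s34} rej; 2/2 single-dels accept.
'tiy': |S_i|=[25, 19, 12, 5] end={s10,s21,s26,s32,s34} rej; 3/3 del acc.
'iyut': run [25, 23, 19, 11, 5] end={s20,s21,s26,s32,s34} rej; 4/4 deletions ∈↓L.
'tuyt': run [25, 19, 13, 9, 4] end={s21,s26,s32,s34} ∉↓L; 4/4 deletions ∈↓L.
5 minimals (antichain).

min(Σ*\↓L) = [4, uu, tiy, iyut, tuyt].


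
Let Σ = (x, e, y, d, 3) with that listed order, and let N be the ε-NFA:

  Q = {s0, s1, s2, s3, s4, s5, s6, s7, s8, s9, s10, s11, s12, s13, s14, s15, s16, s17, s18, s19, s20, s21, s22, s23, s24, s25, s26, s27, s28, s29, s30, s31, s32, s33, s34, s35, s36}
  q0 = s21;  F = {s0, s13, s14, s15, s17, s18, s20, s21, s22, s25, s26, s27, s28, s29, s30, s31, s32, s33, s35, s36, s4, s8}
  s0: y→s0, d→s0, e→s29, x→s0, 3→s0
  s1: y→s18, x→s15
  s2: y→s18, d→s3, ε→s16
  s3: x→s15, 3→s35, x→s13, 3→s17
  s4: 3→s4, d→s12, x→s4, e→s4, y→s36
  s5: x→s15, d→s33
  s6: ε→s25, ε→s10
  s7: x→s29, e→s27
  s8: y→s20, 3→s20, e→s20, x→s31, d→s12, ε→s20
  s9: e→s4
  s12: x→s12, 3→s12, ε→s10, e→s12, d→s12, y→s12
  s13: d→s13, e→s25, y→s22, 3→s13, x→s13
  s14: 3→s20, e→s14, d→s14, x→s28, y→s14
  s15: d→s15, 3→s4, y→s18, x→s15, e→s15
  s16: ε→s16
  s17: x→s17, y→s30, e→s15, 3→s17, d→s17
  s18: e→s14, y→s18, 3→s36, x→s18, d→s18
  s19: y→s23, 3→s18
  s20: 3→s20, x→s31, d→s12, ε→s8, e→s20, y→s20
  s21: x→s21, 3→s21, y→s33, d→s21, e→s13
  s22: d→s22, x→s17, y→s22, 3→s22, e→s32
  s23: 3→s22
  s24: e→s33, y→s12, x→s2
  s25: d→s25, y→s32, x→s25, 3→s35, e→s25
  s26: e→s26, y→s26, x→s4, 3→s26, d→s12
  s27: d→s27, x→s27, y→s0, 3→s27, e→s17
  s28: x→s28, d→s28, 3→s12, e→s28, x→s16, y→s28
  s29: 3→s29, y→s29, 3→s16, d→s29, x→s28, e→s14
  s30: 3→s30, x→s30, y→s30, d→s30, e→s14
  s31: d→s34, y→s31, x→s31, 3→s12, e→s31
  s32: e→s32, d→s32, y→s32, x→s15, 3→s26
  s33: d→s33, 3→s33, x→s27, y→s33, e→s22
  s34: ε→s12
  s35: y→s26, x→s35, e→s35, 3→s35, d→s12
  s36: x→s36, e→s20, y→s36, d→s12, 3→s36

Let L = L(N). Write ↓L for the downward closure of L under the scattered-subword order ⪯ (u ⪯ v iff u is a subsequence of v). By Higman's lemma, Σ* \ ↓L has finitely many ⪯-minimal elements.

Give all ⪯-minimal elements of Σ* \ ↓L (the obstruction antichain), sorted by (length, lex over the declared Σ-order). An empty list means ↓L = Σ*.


|Q|=37, |F|=22, |δ|=144 (8 ε).
min D↑ (22 st, q0=0, F={12}): 0:x→0,e→1,y→2,d→0,3→0 1:x→1,e→3,y→4,d→1,3→1 2:x→5,e→4,y→2,d→2,3→2 3:x→3,e→3,y→6,d→3,3→7 4:x→8,e→6,y→4,d→4,3→4 5:x→5,e→8,y→9,d→5,3→5 6:x→10,e→6,y→6,d→6,3→11 7:x→7,e→7,y→11,d→12,3→7 8:x→8,e→10,y→13,d→8,3→8 9:x→9,e→14,y→9,d→9,3→9 10:x→10,e→10,y→15,d→10,3→16 11:x→16,e→11,y→11,d→12,3→11 12:x→12,e→12,y→12,d→12,3→12 13:x→13,e→17,y→13,d→13,3→13 14:x→18,e→17,y→14,d→14,3→14 15:x→15,e→17,y→15,d→15,3→19 16:x→16,e→16,y→19,d→12,3→16 17:x→18,e→17,y→17,d→17,3→20 18:x→18,e→18,y→18,d→18,3→12 19:x→19,e→20,y→19,d→12,3→19 20:x→21,e→20,y→20,d→12,3→20 21:x→21,e→21,y→21,d→12,3→12 (ε-aug+det+¬).
'ee3d': run [26, 22, 17, 10, 3] end={s10,s12,s34} — reject; 4/4 single-dels accept.
'yxyex3': run [26, 22, 18, 14, 10, 6, 2] end={s10,s12} rej; 6/6 del acc.
2 obstructions.

min(Σ*\↓L) = [ee3d, yxyex3].


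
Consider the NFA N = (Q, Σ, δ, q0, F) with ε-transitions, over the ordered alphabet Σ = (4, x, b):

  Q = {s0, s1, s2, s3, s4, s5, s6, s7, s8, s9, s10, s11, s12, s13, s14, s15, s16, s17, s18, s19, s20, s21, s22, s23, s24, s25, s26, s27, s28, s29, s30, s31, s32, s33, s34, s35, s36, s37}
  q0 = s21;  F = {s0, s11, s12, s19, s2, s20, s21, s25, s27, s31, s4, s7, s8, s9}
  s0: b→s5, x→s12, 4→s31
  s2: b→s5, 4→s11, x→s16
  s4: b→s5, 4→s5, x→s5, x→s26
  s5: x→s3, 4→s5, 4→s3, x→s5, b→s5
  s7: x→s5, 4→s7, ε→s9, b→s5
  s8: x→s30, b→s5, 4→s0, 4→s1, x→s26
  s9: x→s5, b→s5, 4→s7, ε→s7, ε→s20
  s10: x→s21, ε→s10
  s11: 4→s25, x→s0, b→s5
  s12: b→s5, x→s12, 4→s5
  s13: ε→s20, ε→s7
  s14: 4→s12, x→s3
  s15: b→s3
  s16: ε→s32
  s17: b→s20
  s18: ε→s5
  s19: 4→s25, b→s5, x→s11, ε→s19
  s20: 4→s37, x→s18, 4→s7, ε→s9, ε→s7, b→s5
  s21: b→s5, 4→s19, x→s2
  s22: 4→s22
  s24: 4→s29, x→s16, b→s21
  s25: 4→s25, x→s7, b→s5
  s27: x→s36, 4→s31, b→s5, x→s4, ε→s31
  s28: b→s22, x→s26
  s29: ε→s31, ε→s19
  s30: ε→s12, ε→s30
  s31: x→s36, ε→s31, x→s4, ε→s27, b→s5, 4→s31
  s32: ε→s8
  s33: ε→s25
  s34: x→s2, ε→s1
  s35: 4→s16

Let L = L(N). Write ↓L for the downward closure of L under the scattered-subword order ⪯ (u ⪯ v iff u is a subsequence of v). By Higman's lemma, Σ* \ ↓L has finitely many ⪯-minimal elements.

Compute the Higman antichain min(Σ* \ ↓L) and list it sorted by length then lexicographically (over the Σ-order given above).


A = [b, 44xx, xxx4].

|Q|=38, |F|=14, |δ|=87 (21 ε).
min D↑ (12 st, q0=0, F={3}): 0:4→1,x→2,b→3 1:4→4,x→5,b→3 2:4→5,x→6,b→3 3:4→3,x→3,b→3 4:4→4,x→7,b→3 5:4→4,x→8,b→3 6:4→8,x→9,b→3 7:4→7,x→3,b→3 8:4→10,x→9,b→3 9:4→3,x→9,b→3 10:4→10,x→11,b→3 11:4→3,x→3,b→3 [Hopcroft].
'b': N↓-sim [24, 2] end={s3,s5} ∉↓L; 1/1 deletions ∈↓L.
'44xx': |S_i|=[24, 18, 13, 10, 4] end={s18,s26,s3,s5} ∉↓L; 4/4 del acc.
'xxx4': run [24, 22, 19, 8, 2] end={s3,s5} — reject; 4/4 single-dels accept.
3 words, ⪯-incomp.


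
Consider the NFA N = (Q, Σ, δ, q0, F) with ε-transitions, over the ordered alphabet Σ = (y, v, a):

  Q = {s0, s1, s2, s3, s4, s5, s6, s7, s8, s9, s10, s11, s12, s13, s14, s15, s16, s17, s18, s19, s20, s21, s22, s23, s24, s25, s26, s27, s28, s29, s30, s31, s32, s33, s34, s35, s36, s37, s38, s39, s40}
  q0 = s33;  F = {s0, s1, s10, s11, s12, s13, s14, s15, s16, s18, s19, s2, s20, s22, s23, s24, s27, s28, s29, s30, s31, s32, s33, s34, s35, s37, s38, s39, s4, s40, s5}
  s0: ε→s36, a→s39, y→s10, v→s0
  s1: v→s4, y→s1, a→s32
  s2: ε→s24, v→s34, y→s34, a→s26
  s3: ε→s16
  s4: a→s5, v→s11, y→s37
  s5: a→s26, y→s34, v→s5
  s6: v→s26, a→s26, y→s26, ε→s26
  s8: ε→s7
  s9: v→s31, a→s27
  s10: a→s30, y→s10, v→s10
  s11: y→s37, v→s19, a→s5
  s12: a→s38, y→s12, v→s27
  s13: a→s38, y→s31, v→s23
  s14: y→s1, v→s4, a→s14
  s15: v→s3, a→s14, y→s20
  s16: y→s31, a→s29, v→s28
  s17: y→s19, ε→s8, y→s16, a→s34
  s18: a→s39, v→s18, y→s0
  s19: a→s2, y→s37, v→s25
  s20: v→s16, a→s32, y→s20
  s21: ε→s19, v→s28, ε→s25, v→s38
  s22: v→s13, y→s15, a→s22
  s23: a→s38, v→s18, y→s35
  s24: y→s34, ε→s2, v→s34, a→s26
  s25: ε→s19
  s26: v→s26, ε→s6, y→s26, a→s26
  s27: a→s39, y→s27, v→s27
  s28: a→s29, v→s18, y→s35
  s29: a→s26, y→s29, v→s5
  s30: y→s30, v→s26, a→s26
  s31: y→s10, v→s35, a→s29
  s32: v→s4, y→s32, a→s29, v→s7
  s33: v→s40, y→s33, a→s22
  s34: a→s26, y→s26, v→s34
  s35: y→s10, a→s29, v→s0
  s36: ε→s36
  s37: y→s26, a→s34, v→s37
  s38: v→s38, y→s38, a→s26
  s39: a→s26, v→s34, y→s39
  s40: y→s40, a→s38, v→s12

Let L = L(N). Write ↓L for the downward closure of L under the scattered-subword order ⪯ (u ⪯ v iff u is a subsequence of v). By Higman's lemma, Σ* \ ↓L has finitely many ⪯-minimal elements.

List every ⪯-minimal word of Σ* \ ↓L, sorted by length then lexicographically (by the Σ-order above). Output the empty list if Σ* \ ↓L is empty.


|Q|=41, |F|=31, |δ|=119 (12 ε).
min D↑ (31 st, q0=0, F={8}): 0:y→0,v→1,a→2 1:y→1,v→3,a→4 2:y→5,v→6,a→2 3:y→3,v→7,a→4 4:y→4,v→4,a→8 5:y→9,v→10,a→11 6:y→12,v→13,a→4 7:y→7,v→7,a→14 8:y→8,v→8,a→8 9:y→9,v→10,a→15 10:y→12,v→16,a→17 11:y→18,v→19,a→11 12:y→20,v→21,a→17 13:y→21,v→22,a→4 14:y→14,v→23,a→8 15:y→15,v→19,a→17 16:y→21,v→22,a→17 17:y→17,v→24,a→8 18:y→18,v→19,a→15 19:y→25,v→26,a→24 20:y→20,v→20,a→27 21:y→20,v→28,a→17 22:y→28,v→22,a→14 23:y→8,v→23,a→8 24:y→23,v→24,a→8 25:y→8,v→25,a→23 26:y→25,v→29,a→24 27:y→27,v→8,a→8 28:y→20,v→28,a→14 29:y→25,v→29,a→30 30:y→23,v→23,a→8.
'vaa': N↓-sim [37, 30, 10, 2] end={s26,s6} rej; 3/3 del acc.
'vvvavy': N↓-sim [37, 30, 23, 17, 7, 3, 2] end={s26,s6} ∉↓L; 6/6 del acc.
'ayyaaa': N↓-sim [37, 33, 30, 27, 16, 7, 2] end={s26,s6} — reject; 6/6 single-dels accept.
'ayavyy': N↓-sim [37, 33, 30, 18, 12, 4, 2] end={s26,s6} — reject; 6/6 single-dels accept.
'avyyav': N↓-sim [37, 33, 27, 14, 9, 3, 2] end={s26,s6} ∉↓L; 6/6 deletions ∈↓L.
5 minimals (antichain).

A = [vaa, vvvavy, ayyaaa, ayavyy, avyyav].


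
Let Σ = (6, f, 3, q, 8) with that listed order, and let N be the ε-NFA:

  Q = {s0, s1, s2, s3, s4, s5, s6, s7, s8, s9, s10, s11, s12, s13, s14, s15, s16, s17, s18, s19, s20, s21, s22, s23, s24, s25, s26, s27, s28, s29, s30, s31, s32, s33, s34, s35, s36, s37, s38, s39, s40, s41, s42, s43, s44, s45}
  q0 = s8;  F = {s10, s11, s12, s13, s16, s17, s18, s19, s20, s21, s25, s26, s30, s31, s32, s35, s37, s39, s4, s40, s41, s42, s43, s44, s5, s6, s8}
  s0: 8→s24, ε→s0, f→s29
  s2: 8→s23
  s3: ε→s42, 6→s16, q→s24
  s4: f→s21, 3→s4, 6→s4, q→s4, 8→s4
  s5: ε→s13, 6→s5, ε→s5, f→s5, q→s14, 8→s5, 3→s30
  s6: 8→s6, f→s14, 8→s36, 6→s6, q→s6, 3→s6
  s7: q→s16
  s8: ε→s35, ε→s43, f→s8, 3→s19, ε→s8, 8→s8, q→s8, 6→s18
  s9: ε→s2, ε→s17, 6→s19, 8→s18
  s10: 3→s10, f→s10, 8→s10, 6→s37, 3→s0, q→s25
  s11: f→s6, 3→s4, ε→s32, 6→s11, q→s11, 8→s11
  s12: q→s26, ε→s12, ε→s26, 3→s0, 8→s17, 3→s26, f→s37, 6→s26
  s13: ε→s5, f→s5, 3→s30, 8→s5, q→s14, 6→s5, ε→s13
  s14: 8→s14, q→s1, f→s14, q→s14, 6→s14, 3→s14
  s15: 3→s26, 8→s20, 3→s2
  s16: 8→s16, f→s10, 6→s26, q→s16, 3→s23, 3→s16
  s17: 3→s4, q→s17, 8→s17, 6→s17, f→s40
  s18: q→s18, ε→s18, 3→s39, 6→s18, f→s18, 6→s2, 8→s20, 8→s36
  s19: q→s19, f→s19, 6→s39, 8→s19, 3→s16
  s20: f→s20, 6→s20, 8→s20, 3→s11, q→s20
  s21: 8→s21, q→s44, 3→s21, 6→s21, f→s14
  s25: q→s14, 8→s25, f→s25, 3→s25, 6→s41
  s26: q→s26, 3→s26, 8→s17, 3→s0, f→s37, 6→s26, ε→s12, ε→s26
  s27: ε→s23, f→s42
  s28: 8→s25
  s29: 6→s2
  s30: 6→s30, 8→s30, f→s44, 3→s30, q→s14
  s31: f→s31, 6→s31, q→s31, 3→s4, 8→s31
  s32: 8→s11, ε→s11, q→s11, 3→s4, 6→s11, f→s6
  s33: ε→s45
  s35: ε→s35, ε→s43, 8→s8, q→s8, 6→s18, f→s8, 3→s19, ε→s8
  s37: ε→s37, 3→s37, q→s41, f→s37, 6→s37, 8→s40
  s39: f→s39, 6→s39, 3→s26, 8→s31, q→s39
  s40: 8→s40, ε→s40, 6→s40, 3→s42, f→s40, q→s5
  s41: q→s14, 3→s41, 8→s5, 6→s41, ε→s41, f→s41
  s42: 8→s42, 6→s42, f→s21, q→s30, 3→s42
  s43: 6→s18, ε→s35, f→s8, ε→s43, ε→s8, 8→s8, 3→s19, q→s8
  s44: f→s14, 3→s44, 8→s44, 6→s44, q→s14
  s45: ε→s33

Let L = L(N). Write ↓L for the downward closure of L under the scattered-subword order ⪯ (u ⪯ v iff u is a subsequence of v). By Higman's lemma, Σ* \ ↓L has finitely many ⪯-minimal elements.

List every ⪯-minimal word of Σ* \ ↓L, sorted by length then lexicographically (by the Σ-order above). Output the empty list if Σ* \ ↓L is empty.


A = [683ff, 33fqq].

|Q|=46, |F|=27, |δ|=192 (30 ε).
min D↑ (23 st, q0=0, F={18}): 0:6→1,f→0,3→2,q→0,8→0 1:6→1,f→1,3→3,q→1,8→4 2:6→3,f→2,3→5,q→2,8→2 3:6→3,f→3,3→6,q→3,8→7 4:6→4,f→4,3→8,q→4,8→4 5:6→6,f→9,3→5,q→5,8→5 6:6→6,f→10,3→6,q→6,8→11 7:6→7,f→7,3→12,q→7,8→7 8:6→8,f→13,3→12,q→8,8→8 9:6→10,f→9,3→9,q→14,8→9 10:6→10,f→10,3→10,q→15,8→16 11:6→11,f→16,3→12,q→11,8→11 12:6→12,f→17,3→12,q→12,8→12 13:6→13,f→18,3→13,q→13,8→13 14:6→15,f→14,3→14,q→18,8→14 15:6→15,f→15,3→15,q→18,8→19 16:6→16,f→16,3→20,q→19,8→16 17:6→17,f→18,3→17,q→21,8→17 18:6→18,f→18,3→18,q→18,8→18 19:6→19,f→19,3→22,q→18,8→19 20:6→20,f→17,3→20,q→22,8→20 21:6→21,f→18,3→21,q→18,8→21 22:6→22,f→21,3→22,q→18,8→22.
'683ff': run [35, 28, 19, 11, 6, 2] end={s1,s14} rej; 5/5 del acc.
'33fqq': |S_i|=[35, 30, 25, 18, 8, 2] end={s1,s14} — reject; 5/5 del acc.
2 minimals (antichain).
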